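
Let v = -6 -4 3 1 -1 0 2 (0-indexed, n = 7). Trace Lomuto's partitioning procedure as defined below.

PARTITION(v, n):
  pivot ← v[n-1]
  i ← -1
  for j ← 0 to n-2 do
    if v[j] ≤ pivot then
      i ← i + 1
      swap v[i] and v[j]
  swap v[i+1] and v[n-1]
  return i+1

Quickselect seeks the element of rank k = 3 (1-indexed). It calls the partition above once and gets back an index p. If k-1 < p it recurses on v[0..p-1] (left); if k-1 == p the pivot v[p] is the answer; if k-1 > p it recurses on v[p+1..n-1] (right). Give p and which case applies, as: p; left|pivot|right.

pivot=2, i=-1
j=0: -6≤2, i=0, swap(0,0) ⇒ -6 -4 3 1 -1 0 2
j=1: -4≤2, i=1, swap(1,1) ⇒ -6 -4 3 1 -1 0 2
j=2: 3>2, skip
j=3: 1≤2, i=2, swap(2,3) ⇒ -6 -4 1 3 -1 0 2
j=4: -1≤2, i=3, swap(3,4) ⇒ -6 -4 1 -1 3 0 2
j=5: 0≤2, i=4, swap(4,5) ⇒ -6 -4 1 -1 0 3 2
swap(5,6) ⇒ -6 -4 1 -1 0 2 3; return 5
p = 5; k-1 = 2 < 5 ⇒ left

5; left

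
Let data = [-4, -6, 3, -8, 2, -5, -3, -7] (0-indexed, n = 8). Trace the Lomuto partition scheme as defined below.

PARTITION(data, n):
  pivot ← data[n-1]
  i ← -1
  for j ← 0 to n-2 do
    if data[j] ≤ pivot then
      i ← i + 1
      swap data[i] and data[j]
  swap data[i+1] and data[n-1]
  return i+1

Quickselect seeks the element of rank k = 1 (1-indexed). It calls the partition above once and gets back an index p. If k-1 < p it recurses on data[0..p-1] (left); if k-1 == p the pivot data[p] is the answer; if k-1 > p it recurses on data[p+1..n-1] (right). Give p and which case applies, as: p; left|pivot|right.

pivot=-7, i=-1
j=0: -4>-7, skip
j=1: -6>-7, skip
j=2: 3>-7, skip
j=3: -8≤-7, i=0, swap(0,3) ⇒ [-8, -6, 3, -4, 2, -5, -3, -7]
j=4: 2>-7, skip
j=5: -5>-7, skip
j=6: -3>-7, skip
swap(1,7) ⇒ [-8, -7, 3, -4, 2, -5, -3, -6]; return 1
p = 1; k-1 = 0 < 1 ⇒ left

1; left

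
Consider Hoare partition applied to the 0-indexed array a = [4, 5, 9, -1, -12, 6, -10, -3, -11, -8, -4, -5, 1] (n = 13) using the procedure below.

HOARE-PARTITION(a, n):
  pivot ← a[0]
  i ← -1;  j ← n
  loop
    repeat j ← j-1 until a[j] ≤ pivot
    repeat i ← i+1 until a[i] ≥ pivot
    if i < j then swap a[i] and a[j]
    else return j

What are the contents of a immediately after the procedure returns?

[1, -5, -4, -1, -12, -8, -10, -3, -11, 6, 9, 5, 4]

pivot=4
j stops at 12 (1), i stops at 0 (4); swap ⇒ [1, 5, 9, -1, -12, 6, -10, -3, -11, -8, -4, -5, 4]
j stops at 11 (-5), i stops at 1 (5); swap ⇒ [1, -5, 9, -1, -12, 6, -10, -3, -11, -8, -4, 5, 4]
j stops at 10 (-4), i stops at 2 (9); swap ⇒ [1, -5, -4, -1, -12, 6, -10, -3, -11, -8, 9, 5, 4]
j stops at 9 (-8), i stops at 5 (6); swap ⇒ [1, -5, -4, -1, -12, -8, -10, -3, -11, 6, 9, 5, 4]
j stops at 8, i stops at 9; i≥j ⇒ return 8. a=[1, -5, -4, -1, -12, -8, -10, -3, -11, 6, 9, 5, 4]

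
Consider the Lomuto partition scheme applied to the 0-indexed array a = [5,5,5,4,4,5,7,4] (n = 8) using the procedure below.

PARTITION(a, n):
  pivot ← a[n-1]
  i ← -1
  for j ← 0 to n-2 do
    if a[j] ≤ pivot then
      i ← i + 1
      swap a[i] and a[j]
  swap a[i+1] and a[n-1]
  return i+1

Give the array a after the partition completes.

[4,4,4,5,5,5,7,5]

pivot=4, i=-1
j=0: 5>4, skip
j=1: 5>4, skip
j=2: 5>4, skip
j=3: 4≤4, i=0, swap(0,3) ⇒ [4,5,5,5,4,5,7,4]
j=4: 4≤4, i=1, swap(1,4) ⇒ [4,4,5,5,5,5,7,4]
j=5: 5>4, skip
j=6: 7>4, skip
swap(2,7) ⇒ [4,4,4,5,5,5,7,5]; return 2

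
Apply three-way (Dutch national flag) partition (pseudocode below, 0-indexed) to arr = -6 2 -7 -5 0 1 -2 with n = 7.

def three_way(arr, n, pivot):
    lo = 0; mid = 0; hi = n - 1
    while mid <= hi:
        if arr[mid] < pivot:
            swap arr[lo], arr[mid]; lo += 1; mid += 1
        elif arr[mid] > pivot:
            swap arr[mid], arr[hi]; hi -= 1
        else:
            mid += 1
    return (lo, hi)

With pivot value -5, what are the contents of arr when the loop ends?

pivot = -5; lo=0, mid=0, hi=6
arr[mid]=-6<-5: swap arr[0],arr[0]; lo=1,mid=1 → -6 2 -7 -5 0 1 -2
arr[mid]=2>-5: swap arr[1],arr[6]; hi=5 → -6 -2 -7 -5 0 1 2
arr[mid]=-2>-5: swap arr[1],arr[5]; hi=4 → -6 1 -7 -5 0 -2 2
arr[mid]=1>-5: swap arr[1],arr[4]; hi=3 → -6 0 -7 -5 1 -2 2
arr[mid]=0>-5: swap arr[1],arr[3]; hi=2 → -6 -5 -7 0 1 -2 2
arr[mid]=-5=-5: mid=2
arr[mid]=-7<-5: swap arr[1],arr[2]; lo=2,mid=3 → -6 -7 -5 0 1 -2 2
end: lo=2, hi=2; arr = -6 -7 -5 0 1 -2 2

-6 -7 -5 0 1 -2 2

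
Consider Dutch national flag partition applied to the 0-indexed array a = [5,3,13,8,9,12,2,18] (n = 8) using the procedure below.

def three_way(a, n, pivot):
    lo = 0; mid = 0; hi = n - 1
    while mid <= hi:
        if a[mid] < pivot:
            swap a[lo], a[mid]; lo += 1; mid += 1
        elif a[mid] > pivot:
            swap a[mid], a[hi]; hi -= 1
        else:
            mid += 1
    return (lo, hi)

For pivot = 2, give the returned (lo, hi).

lo=0 mid=0 hi=7
5>2: swap(0,7), hi=6 ⇒ [18,3,13,8,9,12,2,5]
18>2: swap(0,6), hi=5 ⇒ [2,3,13,8,9,12,18,5]
2=2: mid=1
3>2: swap(1,5), hi=4 ⇒ [2,12,13,8,9,3,18,5]
12>2: swap(1,4), hi=3 ⇒ [2,9,13,8,12,3,18,5]
9>2: swap(1,3), hi=2 ⇒ [2,8,13,9,12,3,18,5]
8>2: swap(1,2), hi=1 ⇒ [2,13,8,9,12,3,18,5]
13>2: swap(1,1), hi=0 ⇒ [2,13,8,9,12,3,18,5]
done. lo=0 hi=0; a=[2,13,8,9,12,3,18,5]

(0, 0)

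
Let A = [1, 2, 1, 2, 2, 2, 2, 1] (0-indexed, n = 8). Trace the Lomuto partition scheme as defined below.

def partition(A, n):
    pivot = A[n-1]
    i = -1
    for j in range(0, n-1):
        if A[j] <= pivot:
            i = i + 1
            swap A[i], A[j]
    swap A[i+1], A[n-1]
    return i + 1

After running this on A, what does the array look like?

pivot=1, i=-1
j=0: 1≤1, i=0, swap(0,0) ⇒ [1, 2, 1, 2, 2, 2, 2, 1]
j=1: 2>1, skip
j=2: 1≤1, i=1, swap(1,2) ⇒ [1, 1, 2, 2, 2, 2, 2, 1]
j=3: 2>1, skip
j=4: 2>1, skip
j=5: 2>1, skip
j=6: 2>1, skip
swap(2,7) ⇒ [1, 1, 1, 2, 2, 2, 2, 2]; return 2

[1, 1, 1, 2, 2, 2, 2, 2]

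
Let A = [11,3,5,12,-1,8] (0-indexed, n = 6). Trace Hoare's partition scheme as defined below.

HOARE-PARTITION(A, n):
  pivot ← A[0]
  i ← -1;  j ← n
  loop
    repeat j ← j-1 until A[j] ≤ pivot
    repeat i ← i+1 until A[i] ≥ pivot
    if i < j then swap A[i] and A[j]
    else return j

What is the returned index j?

pivot=11
j stops at 5 (8), i stops at 0 (11); swap ⇒ [8,3,5,12,-1,11]
j stops at 4 (-1), i stops at 3 (12); swap ⇒ [8,3,5,-1,12,11]
j stops at 3, i stops at 4; i≥j ⇒ return 3. A=[8,3,5,-1,12,11]

3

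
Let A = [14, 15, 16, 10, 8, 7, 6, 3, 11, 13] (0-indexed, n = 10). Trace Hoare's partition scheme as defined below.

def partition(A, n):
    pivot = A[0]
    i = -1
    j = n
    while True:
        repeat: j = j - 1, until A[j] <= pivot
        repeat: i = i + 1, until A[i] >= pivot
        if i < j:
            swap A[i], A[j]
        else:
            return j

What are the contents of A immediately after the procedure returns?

pivot=14
j stops at 9 (13), i stops at 0 (14); swap ⇒ [13, 15, 16, 10, 8, 7, 6, 3, 11, 14]
j stops at 8 (11), i stops at 1 (15); swap ⇒ [13, 11, 16, 10, 8, 7, 6, 3, 15, 14]
j stops at 7 (3), i stops at 2 (16); swap ⇒ [13, 11, 3, 10, 8, 7, 6, 16, 15, 14]
j stops at 6, i stops at 7; i≥j ⇒ return 6. A=[13, 11, 3, 10, 8, 7, 6, 16, 15, 14]

[13, 11, 3, 10, 8, 7, 6, 16, 15, 14]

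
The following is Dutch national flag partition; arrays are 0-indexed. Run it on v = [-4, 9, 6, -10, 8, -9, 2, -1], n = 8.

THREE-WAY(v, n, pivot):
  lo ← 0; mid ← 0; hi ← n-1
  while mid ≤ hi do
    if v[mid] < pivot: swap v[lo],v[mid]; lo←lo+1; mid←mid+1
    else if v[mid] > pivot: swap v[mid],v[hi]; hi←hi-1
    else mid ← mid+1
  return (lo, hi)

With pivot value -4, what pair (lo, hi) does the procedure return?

pivot = -4; lo=0, mid=0, hi=7
v[mid]=-4=-4: mid=1
v[mid]=9>-4: swap v[1],v[7]; hi=6 → [-4, -1, 6, -10, 8, -9, 2, 9]
v[mid]=-1>-4: swap v[1],v[6]; hi=5 → [-4, 2, 6, -10, 8, -9, -1, 9]
v[mid]=2>-4: swap v[1],v[5]; hi=4 → [-4, -9, 6, -10, 8, 2, -1, 9]
v[mid]=-9<-4: swap v[0],v[1]; lo=1,mid=2 → [-9, -4, 6, -10, 8, 2, -1, 9]
v[mid]=6>-4: swap v[2],v[4]; hi=3 → [-9, -4, 8, -10, 6, 2, -1, 9]
v[mid]=8>-4: swap v[2],v[3]; hi=2 → [-9, -4, -10, 8, 6, 2, -1, 9]
v[mid]=-10<-4: swap v[1],v[2]; lo=2,mid=3 → [-9, -10, -4, 8, 6, 2, -1, 9]
end: lo=2, hi=2; v = [-9, -10, -4, 8, 6, 2, -1, 9]

(2, 2)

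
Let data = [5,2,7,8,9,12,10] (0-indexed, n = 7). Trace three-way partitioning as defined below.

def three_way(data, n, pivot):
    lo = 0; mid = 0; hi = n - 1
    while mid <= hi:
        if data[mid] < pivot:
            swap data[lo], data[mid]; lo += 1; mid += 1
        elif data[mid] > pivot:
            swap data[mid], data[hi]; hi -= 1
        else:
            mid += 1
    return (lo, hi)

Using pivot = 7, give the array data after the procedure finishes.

lo=0 mid=0 hi=6
5<7: swap(0,0), lo=1 mid=1 ⇒ [5,2,7,8,9,12,10]
2<7: swap(1,1), lo=2 mid=2 ⇒ [5,2,7,8,9,12,10]
7=7: mid=3
8>7: swap(3,6), hi=5 ⇒ [5,2,7,10,9,12,8]
10>7: swap(3,5), hi=4 ⇒ [5,2,7,12,9,10,8]
12>7: swap(3,4), hi=3 ⇒ [5,2,7,9,12,10,8]
9>7: swap(3,3), hi=2 ⇒ [5,2,7,9,12,10,8]
done. lo=2 hi=2; data=[5,2,7,9,12,10,8]

[5,2,7,9,12,10,8]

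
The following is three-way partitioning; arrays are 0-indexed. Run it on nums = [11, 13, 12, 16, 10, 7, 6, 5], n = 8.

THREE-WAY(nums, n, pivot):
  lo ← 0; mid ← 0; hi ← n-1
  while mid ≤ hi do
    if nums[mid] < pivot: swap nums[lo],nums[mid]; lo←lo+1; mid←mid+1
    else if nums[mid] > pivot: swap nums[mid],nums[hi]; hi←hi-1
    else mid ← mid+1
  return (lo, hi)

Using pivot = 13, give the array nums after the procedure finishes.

pivot = 13; lo=0, mid=0, hi=7
nums[mid]=11<13: swap nums[0],nums[0]; lo=1,mid=1 → [11, 13, 12, 16, 10, 7, 6, 5]
nums[mid]=13=13: mid=2
nums[mid]=12<13: swap nums[1],nums[2]; lo=2,mid=3 → [11, 12, 13, 16, 10, 7, 6, 5]
nums[mid]=16>13: swap nums[3],nums[7]; hi=6 → [11, 12, 13, 5, 10, 7, 6, 16]
nums[mid]=5<13: swap nums[2],nums[3]; lo=3,mid=4 → [11, 12, 5, 13, 10, 7, 6, 16]
nums[mid]=10<13: swap nums[3],nums[4]; lo=4,mid=5 → [11, 12, 5, 10, 13, 7, 6, 16]
nums[mid]=7<13: swap nums[4],nums[5]; lo=5,mid=6 → [11, 12, 5, 10, 7, 13, 6, 16]
nums[mid]=6<13: swap nums[5],nums[6]; lo=6,mid=7 → [11, 12, 5, 10, 7, 6, 13, 16]
end: lo=6, hi=6; nums = [11, 12, 5, 10, 7, 6, 13, 16]

[11, 12, 5, 10, 7, 6, 13, 16]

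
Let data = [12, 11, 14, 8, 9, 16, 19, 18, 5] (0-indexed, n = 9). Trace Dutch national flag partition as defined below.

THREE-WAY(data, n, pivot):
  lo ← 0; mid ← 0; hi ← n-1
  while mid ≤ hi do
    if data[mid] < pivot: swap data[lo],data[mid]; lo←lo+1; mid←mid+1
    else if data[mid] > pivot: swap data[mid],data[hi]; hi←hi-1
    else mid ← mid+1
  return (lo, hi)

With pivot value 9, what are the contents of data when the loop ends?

[5, 8, 9, 14, 16, 19, 18, 11, 12]

pivot = 9; lo=0, mid=0, hi=8
data[mid]=12>9: swap data[0],data[8]; hi=7 → [5, 11, 14, 8, 9, 16, 19, 18, 12]
data[mid]=5<9: swap data[0],data[0]; lo=1,mid=1 → [5, 11, 14, 8, 9, 16, 19, 18, 12]
data[mid]=11>9: swap data[1],data[7]; hi=6 → [5, 18, 14, 8, 9, 16, 19, 11, 12]
data[mid]=18>9: swap data[1],data[6]; hi=5 → [5, 19, 14, 8, 9, 16, 18, 11, 12]
data[mid]=19>9: swap data[1],data[5]; hi=4 → [5, 16, 14, 8, 9, 19, 18, 11, 12]
data[mid]=16>9: swap data[1],data[4]; hi=3 → [5, 9, 14, 8, 16, 19, 18, 11, 12]
data[mid]=9=9: mid=2
data[mid]=14>9: swap data[2],data[3]; hi=2 → [5, 9, 8, 14, 16, 19, 18, 11, 12]
data[mid]=8<9: swap data[1],data[2]; lo=2,mid=3 → [5, 8, 9, 14, 16, 19, 18, 11, 12]
end: lo=2, hi=2; data = [5, 8, 9, 14, 16, 19, 18, 11, 12]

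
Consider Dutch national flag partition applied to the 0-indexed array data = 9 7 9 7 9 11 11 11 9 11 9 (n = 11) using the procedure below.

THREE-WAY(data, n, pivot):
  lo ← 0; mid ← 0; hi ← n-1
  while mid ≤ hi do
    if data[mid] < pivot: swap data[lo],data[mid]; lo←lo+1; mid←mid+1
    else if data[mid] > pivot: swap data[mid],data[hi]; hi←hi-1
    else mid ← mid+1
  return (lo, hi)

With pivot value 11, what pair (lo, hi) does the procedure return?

pivot = 11; lo=0, mid=0, hi=10
data[mid]=9<11: swap data[0],data[0]; lo=1,mid=1 → 9 7 9 7 9 11 11 11 9 11 9
data[mid]=7<11: swap data[1],data[1]; lo=2,mid=2 → 9 7 9 7 9 11 11 11 9 11 9
data[mid]=9<11: swap data[2],data[2]; lo=3,mid=3 → 9 7 9 7 9 11 11 11 9 11 9
data[mid]=7<11: swap data[3],data[3]; lo=4,mid=4 → 9 7 9 7 9 11 11 11 9 11 9
data[mid]=9<11: swap data[4],data[4]; lo=5,mid=5 → 9 7 9 7 9 11 11 11 9 11 9
data[mid]=11=11: mid=6
data[mid]=11=11: mid=7
data[mid]=11=11: mid=8
data[mid]=9<11: swap data[5],data[8]; lo=6,mid=9 → 9 7 9 7 9 9 11 11 11 11 9
data[mid]=11=11: mid=10
data[mid]=9<11: swap data[6],data[10]; lo=7,mid=11 → 9 7 9 7 9 9 9 11 11 11 11
end: lo=7, hi=10; data = 9 7 9 7 9 9 9 11 11 11 11

(7, 10)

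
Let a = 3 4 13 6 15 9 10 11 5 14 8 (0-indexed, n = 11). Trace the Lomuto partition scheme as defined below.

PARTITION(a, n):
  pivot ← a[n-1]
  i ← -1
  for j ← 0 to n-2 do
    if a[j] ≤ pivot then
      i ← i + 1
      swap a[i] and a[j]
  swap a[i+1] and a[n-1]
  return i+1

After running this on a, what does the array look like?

3 4 6 5 8 9 10 11 13 14 15

pivot=8, i=-1
j=0: 3≤8, i=0, swap(0,0) ⇒ 3 4 13 6 15 9 10 11 5 14 8
j=1: 4≤8, i=1, swap(1,1) ⇒ 3 4 13 6 15 9 10 11 5 14 8
j=2: 13>8, skip
j=3: 6≤8, i=2, swap(2,3) ⇒ 3 4 6 13 15 9 10 11 5 14 8
j=4: 15>8, skip
j=5: 9>8, skip
j=6: 10>8, skip
j=7: 11>8, skip
j=8: 5≤8, i=3, swap(3,8) ⇒ 3 4 6 5 15 9 10 11 13 14 8
j=9: 14>8, skip
swap(4,10) ⇒ 3 4 6 5 8 9 10 11 13 14 15; return 4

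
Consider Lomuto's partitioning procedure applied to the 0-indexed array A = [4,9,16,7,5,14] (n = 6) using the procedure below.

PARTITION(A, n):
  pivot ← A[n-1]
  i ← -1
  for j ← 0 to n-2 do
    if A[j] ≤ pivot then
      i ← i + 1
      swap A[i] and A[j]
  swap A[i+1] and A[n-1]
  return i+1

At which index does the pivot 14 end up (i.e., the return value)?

pivot=14, i=-1
j=0: 4≤14, i=0, swap(0,0) ⇒ [4,9,16,7,5,14]
j=1: 9≤14, i=1, swap(1,1) ⇒ [4,9,16,7,5,14]
j=2: 16>14, skip
j=3: 7≤14, i=2, swap(2,3) ⇒ [4,9,7,16,5,14]
j=4: 5≤14, i=3, swap(3,4) ⇒ [4,9,7,5,16,14]
swap(4,5) ⇒ [4,9,7,5,14,16]; return 4

4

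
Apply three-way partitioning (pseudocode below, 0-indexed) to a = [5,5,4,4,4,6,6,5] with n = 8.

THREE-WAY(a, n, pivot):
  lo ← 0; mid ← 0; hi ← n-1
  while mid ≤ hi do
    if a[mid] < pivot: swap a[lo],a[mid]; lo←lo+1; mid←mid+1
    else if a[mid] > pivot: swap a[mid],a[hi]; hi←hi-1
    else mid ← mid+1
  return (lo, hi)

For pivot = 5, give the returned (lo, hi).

(3, 5)

pivot = 5; lo=0, mid=0, hi=7
a[mid]=5=5: mid=1
a[mid]=5=5: mid=2
a[mid]=4<5: swap a[0],a[2]; lo=1,mid=3 → [4,5,5,4,4,6,6,5]
a[mid]=4<5: swap a[1],a[3]; lo=2,mid=4 → [4,4,5,5,4,6,6,5]
a[mid]=4<5: swap a[2],a[4]; lo=3,mid=5 → [4,4,4,5,5,6,6,5]
a[mid]=6>5: swap a[5],a[7]; hi=6 → [4,4,4,5,5,5,6,6]
a[mid]=5=5: mid=6
a[mid]=6>5: swap a[6],a[6]; hi=5 → [4,4,4,5,5,5,6,6]
end: lo=3, hi=5; a = [4,4,4,5,5,5,6,6]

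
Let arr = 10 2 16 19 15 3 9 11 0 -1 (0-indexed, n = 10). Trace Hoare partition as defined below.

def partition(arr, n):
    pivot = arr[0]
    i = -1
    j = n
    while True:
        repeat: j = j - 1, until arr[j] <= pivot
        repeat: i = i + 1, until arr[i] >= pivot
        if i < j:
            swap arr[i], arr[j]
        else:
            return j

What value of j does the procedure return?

pivot=10
j stops at 9 (-1), i stops at 0 (10); swap ⇒ -1 2 16 19 15 3 9 11 0 10
j stops at 8 (0), i stops at 2 (16); swap ⇒ -1 2 0 19 15 3 9 11 16 10
j stops at 6 (9), i stops at 3 (19); swap ⇒ -1 2 0 9 15 3 19 11 16 10
j stops at 5 (3), i stops at 4 (15); swap ⇒ -1 2 0 9 3 15 19 11 16 10
j stops at 4, i stops at 5; i≥j ⇒ return 4. arr=-1 2 0 9 3 15 19 11 16 10

4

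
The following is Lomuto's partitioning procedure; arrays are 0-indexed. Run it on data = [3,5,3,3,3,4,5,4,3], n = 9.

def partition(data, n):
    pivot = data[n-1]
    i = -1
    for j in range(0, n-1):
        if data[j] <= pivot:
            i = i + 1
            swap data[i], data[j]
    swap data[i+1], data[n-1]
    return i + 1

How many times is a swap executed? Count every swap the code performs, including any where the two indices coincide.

5

pivot=3, i=-1
j=0: 3≤3, i=0, swap(0,0) ⇒ [3,5,3,3,3,4,5,4,3]
j=1: 5>3, skip
j=2: 3≤3, i=1, swap(1,2) ⇒ [3,3,5,3,3,4,5,4,3]
j=3: 3≤3, i=2, swap(2,3) ⇒ [3,3,3,5,3,4,5,4,3]
j=4: 3≤3, i=3, swap(3,4) ⇒ [3,3,3,3,5,4,5,4,3]
j=5: 4>3, skip
j=6: 5>3, skip
j=7: 4>3, skip
swap(4,8) ⇒ [3,3,3,3,3,4,5,4,5]; return 4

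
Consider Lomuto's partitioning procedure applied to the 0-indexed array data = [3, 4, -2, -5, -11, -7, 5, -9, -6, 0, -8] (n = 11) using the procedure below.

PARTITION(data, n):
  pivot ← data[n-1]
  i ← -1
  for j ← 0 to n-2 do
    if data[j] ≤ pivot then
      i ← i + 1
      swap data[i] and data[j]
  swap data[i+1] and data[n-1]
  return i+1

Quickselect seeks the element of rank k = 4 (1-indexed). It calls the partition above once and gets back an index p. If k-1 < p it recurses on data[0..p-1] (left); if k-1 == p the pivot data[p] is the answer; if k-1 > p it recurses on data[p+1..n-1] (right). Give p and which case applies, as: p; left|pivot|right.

pivot = data[10] = -8; i = -1
j=0: data[0]=3 > -8 → no swap
j=1: data[1]=4 > -8 → no swap
j=2: data[2]=-2 > -8 → no swap
j=3: data[3]=-5 > -8 → no swap
j=4: data[4]=-11 ≤ -8 → i=0, swap data[0],data[4] → [-11, 4, -2, -5, 3, -7, 5, -9, -6, 0, -8]
j=5: data[5]=-7 > -8 → no swap
j=6: data[6]=5 > -8 → no swap
j=7: data[7]=-9 ≤ -8 → i=1, swap data[1],data[7] → [-11, -9, -2, -5, 3, -7, 5, 4, -6, 0, -8]
j=8: data[8]=-6 > -8 → no swap
j=9: data[9]=0 > -8 → no swap
final swap data[2],data[10] → [-11, -9, -8, -5, 3, -7, 5, 4, -6, 0, -2]; return 2
p = 2; k-1 = 3 > 2 ⇒ right

2; right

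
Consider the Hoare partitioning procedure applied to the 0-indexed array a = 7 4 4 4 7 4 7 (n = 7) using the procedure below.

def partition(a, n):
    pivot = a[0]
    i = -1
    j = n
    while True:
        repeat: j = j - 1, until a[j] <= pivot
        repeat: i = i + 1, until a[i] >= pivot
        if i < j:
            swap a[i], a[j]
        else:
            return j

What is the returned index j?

4

pivot = a[0] = 7; i = -1, j = 7
j→6 (a[6]=7≤7), i→0 (a[0]=7≥7); i<j, swap → 7 4 4 4 7 4 7
j→5 (a[5]=4≤7), i→4 (a[4]=7≥7); i<j, swap → 7 4 4 4 4 7 7
j→4, i→5; i≥j, return j=4. a = 7 4 4 4 4 7 7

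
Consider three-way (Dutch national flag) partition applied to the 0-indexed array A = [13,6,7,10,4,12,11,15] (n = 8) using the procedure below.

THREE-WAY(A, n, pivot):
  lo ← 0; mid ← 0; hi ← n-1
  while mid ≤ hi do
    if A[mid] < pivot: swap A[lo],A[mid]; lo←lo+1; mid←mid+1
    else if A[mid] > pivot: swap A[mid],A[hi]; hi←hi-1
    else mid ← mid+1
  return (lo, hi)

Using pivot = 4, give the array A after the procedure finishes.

[4,7,10,6,12,11,15,13]

pivot = 4; lo=0, mid=0, hi=7
A[mid]=13>4: swap A[0],A[7]; hi=6 → [15,6,7,10,4,12,11,13]
A[mid]=15>4: swap A[0],A[6]; hi=5 → [11,6,7,10,4,12,15,13]
A[mid]=11>4: swap A[0],A[5]; hi=4 → [12,6,7,10,4,11,15,13]
A[mid]=12>4: swap A[0],A[4]; hi=3 → [4,6,7,10,12,11,15,13]
A[mid]=4=4: mid=1
A[mid]=6>4: swap A[1],A[3]; hi=2 → [4,10,7,6,12,11,15,13]
A[mid]=10>4: swap A[1],A[2]; hi=1 → [4,7,10,6,12,11,15,13]
A[mid]=7>4: swap A[1],A[1]; hi=0 → [4,7,10,6,12,11,15,13]
end: lo=0, hi=0; A = [4,7,10,6,12,11,15,13]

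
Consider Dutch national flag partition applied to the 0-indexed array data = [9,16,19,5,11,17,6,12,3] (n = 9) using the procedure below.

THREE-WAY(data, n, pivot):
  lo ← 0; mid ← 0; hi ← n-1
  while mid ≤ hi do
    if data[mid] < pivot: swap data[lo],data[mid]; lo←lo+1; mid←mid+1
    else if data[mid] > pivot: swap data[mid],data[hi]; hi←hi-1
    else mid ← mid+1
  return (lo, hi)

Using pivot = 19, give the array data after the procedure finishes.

lo=0 mid=0 hi=8
9<19: swap(0,0), lo=1 mid=1 ⇒ [9,16,19,5,11,17,6,12,3]
16<19: swap(1,1), lo=2 mid=2 ⇒ [9,16,19,5,11,17,6,12,3]
19=19: mid=3
5<19: swap(2,3), lo=3 mid=4 ⇒ [9,16,5,19,11,17,6,12,3]
11<19: swap(3,4), lo=4 mid=5 ⇒ [9,16,5,11,19,17,6,12,3]
17<19: swap(4,5), lo=5 mid=6 ⇒ [9,16,5,11,17,19,6,12,3]
6<19: swap(5,6), lo=6 mid=7 ⇒ [9,16,5,11,17,6,19,12,3]
12<19: swap(6,7), lo=7 mid=8 ⇒ [9,16,5,11,17,6,12,19,3]
3<19: swap(7,8), lo=8 mid=9 ⇒ [9,16,5,11,17,6,12,3,19]
done. lo=8 hi=8; data=[9,16,5,11,17,6,12,3,19]

[9,16,5,11,17,6,12,3,19]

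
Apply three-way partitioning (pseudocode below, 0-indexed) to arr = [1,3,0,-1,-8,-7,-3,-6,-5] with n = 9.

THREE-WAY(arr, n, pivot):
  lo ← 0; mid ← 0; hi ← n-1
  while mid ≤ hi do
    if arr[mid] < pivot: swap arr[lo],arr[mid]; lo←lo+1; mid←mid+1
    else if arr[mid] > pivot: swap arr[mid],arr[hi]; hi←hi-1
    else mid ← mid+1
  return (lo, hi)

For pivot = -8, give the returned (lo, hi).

(0, 0)

pivot = -8; lo=0, mid=0, hi=8
arr[mid]=1>-8: swap arr[0],arr[8]; hi=7 → [-5,3,0,-1,-8,-7,-3,-6,1]
arr[mid]=-5>-8: swap arr[0],arr[7]; hi=6 → [-6,3,0,-1,-8,-7,-3,-5,1]
arr[mid]=-6>-8: swap arr[0],arr[6]; hi=5 → [-3,3,0,-1,-8,-7,-6,-5,1]
arr[mid]=-3>-8: swap arr[0],arr[5]; hi=4 → [-7,3,0,-1,-8,-3,-6,-5,1]
arr[mid]=-7>-8: swap arr[0],arr[4]; hi=3 → [-8,3,0,-1,-7,-3,-6,-5,1]
arr[mid]=-8=-8: mid=1
arr[mid]=3>-8: swap arr[1],arr[3]; hi=2 → [-8,-1,0,3,-7,-3,-6,-5,1]
arr[mid]=-1>-8: swap arr[1],arr[2]; hi=1 → [-8,0,-1,3,-7,-3,-6,-5,1]
arr[mid]=0>-8: swap arr[1],arr[1]; hi=0 → [-8,0,-1,3,-7,-3,-6,-5,1]
end: lo=0, hi=0; arr = [-8,0,-1,3,-7,-3,-6,-5,1]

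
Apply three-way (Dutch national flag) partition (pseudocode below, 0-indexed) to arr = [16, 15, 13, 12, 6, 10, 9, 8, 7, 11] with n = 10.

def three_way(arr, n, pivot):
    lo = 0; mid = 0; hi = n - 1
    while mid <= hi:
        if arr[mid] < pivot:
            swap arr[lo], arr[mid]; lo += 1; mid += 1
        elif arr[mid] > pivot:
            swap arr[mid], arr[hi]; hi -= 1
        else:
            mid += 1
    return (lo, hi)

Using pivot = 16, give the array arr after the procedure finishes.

pivot = 16; lo=0, mid=0, hi=9
arr[mid]=16=16: mid=1
arr[mid]=15<16: swap arr[0],arr[1]; lo=1,mid=2 → [15, 16, 13, 12, 6, 10, 9, 8, 7, 11]
arr[mid]=13<16: swap arr[1],arr[2]; lo=2,mid=3 → [15, 13, 16, 12, 6, 10, 9, 8, 7, 11]
arr[mid]=12<16: swap arr[2],arr[3]; lo=3,mid=4 → [15, 13, 12, 16, 6, 10, 9, 8, 7, 11]
arr[mid]=6<16: swap arr[3],arr[4]; lo=4,mid=5 → [15, 13, 12, 6, 16, 10, 9, 8, 7, 11]
arr[mid]=10<16: swap arr[4],arr[5]; lo=5,mid=6 → [15, 13, 12, 6, 10, 16, 9, 8, 7, 11]
arr[mid]=9<16: swap arr[5],arr[6]; lo=6,mid=7 → [15, 13, 12, 6, 10, 9, 16, 8, 7, 11]
arr[mid]=8<16: swap arr[6],arr[7]; lo=7,mid=8 → [15, 13, 12, 6, 10, 9, 8, 16, 7, 11]
arr[mid]=7<16: swap arr[7],arr[8]; lo=8,mid=9 → [15, 13, 12, 6, 10, 9, 8, 7, 16, 11]
arr[mid]=11<16: swap arr[8],arr[9]; lo=9,mid=10 → [15, 13, 12, 6, 10, 9, 8, 7, 11, 16]
end: lo=9, hi=9; arr = [15, 13, 12, 6, 10, 9, 8, 7, 11, 16]

[15, 13, 12, 6, 10, 9, 8, 7, 11, 16]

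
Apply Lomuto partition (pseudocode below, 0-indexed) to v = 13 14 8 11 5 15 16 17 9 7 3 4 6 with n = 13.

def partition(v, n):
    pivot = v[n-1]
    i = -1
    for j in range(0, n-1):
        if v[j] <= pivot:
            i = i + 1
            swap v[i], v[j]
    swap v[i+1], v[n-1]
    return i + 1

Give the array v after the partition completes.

5 3 4 6 13 15 16 17 9 7 14 8 11

pivot = v[12] = 6; i = -1
j=0: v[0]=13 > 6 → no swap
j=1: v[1]=14 > 6 → no swap
j=2: v[2]=8 > 6 → no swap
j=3: v[3]=11 > 6 → no swap
j=4: v[4]=5 ≤ 6 → i=0, swap v[0],v[4] → 5 14 8 11 13 15 16 17 9 7 3 4 6
j=5: v[5]=15 > 6 → no swap
j=6: v[6]=16 > 6 → no swap
j=7: v[7]=17 > 6 → no swap
j=8: v[8]=9 > 6 → no swap
j=9: v[9]=7 > 6 → no swap
j=10: v[10]=3 ≤ 6 → i=1, swap v[1],v[10] → 5 3 8 11 13 15 16 17 9 7 14 4 6
j=11: v[11]=4 ≤ 6 → i=2, swap v[2],v[11] → 5 3 4 11 13 15 16 17 9 7 14 8 6
final swap v[3],v[12] → 5 3 4 6 13 15 16 17 9 7 14 8 11; return 3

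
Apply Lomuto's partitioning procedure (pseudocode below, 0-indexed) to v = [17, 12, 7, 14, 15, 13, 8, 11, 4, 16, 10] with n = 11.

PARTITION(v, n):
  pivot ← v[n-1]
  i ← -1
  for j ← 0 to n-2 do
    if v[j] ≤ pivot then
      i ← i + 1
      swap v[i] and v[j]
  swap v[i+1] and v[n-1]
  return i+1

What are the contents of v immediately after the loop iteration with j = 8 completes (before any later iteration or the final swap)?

pivot=10, i=-1
j=0: 17>10, skip
j=1: 12>10, skip
j=2: 7≤10, i=0, swap(0,2) ⇒ [7, 12, 17, 14, 15, 13, 8, 11, 4, 16, 10]
j=3: 14>10, skip
j=4: 15>10, skip
j=5: 13>10, skip
j=6: 8≤10, i=1, swap(1,6) ⇒ [7, 8, 17, 14, 15, 13, 12, 11, 4, 16, 10]
j=7: 11>10, skip
j=8: 4≤10, i=2, swap(2,8) ⇒ [7, 8, 4, 14, 15, 13, 12, 11, 17, 16, 10]
(after j=8) v = [7, 8, 4, 14, 15, 13, 12, 11, 17, 16, 10]

[7, 8, 4, 14, 15, 13, 12, 11, 17, 16, 10]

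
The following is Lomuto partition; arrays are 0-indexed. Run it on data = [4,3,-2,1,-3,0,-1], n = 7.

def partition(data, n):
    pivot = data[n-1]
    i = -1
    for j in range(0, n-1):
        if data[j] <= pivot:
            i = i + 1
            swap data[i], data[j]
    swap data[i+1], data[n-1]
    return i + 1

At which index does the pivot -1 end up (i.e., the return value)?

2

pivot = data[6] = -1; i = -1
j=0: data[0]=4 > -1 → no swap
j=1: data[1]=3 > -1 → no swap
j=2: data[2]=-2 ≤ -1 → i=0, swap data[0],data[2] → [-2,3,4,1,-3,0,-1]
j=3: data[3]=1 > -1 → no swap
j=4: data[4]=-3 ≤ -1 → i=1, swap data[1],data[4] → [-2,-3,4,1,3,0,-1]
j=5: data[5]=0 > -1 → no swap
final swap data[2],data[6] → [-2,-3,-1,1,3,0,4]; return 2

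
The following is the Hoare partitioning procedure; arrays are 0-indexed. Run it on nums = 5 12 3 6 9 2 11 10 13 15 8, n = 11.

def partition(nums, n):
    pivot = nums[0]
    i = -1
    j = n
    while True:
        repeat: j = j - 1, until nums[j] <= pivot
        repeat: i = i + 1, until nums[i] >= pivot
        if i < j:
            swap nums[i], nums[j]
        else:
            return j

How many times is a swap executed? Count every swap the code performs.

pivot = nums[0] = 5; i = -1, j = 11
j→5 (nums[5]=2≤5), i→0 (nums[0]=5≥5); i<j, swap → 2 12 3 6 9 5 11 10 13 15 8
j→2 (nums[2]=3≤5), i→1 (nums[1]=12≥5); i<j, swap → 2 3 12 6 9 5 11 10 13 15 8
j→1, i→2; i≥j, return j=1. nums = 2 3 12 6 9 5 11 10 13 15 8

2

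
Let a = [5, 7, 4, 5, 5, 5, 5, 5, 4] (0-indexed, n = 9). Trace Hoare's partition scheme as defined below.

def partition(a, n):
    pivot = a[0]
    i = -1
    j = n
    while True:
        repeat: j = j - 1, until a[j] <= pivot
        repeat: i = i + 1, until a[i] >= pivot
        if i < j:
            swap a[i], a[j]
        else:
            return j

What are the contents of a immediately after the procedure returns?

[4, 5, 4, 5, 5, 5, 5, 7, 5]

pivot = a[0] = 5; i = -1, j = 9
j→8 (a[8]=4≤5), i→0 (a[0]=5≥5); i<j, swap → [4, 7, 4, 5, 5, 5, 5, 5, 5]
j→7 (a[7]=5≤5), i→1 (a[1]=7≥5); i<j, swap → [4, 5, 4, 5, 5, 5, 5, 7, 5]
j→6 (a[6]=5≤5), i→3 (a[3]=5≥5); i<j, swap → [4, 5, 4, 5, 5, 5, 5, 7, 5]
j→5 (a[5]=5≤5), i→4 (a[4]=5≥5); i<j, swap → [4, 5, 4, 5, 5, 5, 5, 7, 5]
j→4, i→5; i≥j, return j=4. a = [4, 5, 4, 5, 5, 5, 5, 7, 5]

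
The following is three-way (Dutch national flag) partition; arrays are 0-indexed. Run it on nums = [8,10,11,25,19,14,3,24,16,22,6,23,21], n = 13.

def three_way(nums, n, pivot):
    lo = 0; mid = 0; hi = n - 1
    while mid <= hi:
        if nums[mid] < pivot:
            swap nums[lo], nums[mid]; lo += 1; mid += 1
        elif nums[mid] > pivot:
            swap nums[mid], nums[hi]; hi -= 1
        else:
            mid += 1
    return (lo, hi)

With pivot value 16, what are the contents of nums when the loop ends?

pivot = 16; lo=0, mid=0, hi=12
nums[mid]=8<16: swap nums[0],nums[0]; lo=1,mid=1 → [8,10,11,25,19,14,3,24,16,22,6,23,21]
nums[mid]=10<16: swap nums[1],nums[1]; lo=2,mid=2 → [8,10,11,25,19,14,3,24,16,22,6,23,21]
nums[mid]=11<16: swap nums[2],nums[2]; lo=3,mid=3 → [8,10,11,25,19,14,3,24,16,22,6,23,21]
nums[mid]=25>16: swap nums[3],nums[12]; hi=11 → [8,10,11,21,19,14,3,24,16,22,6,23,25]
nums[mid]=21>16: swap nums[3],nums[11]; hi=10 → [8,10,11,23,19,14,3,24,16,22,6,21,25]
nums[mid]=23>16: swap nums[3],nums[10]; hi=9 → [8,10,11,6,19,14,3,24,16,22,23,21,25]
nums[mid]=6<16: swap nums[3],nums[3]; lo=4,mid=4 → [8,10,11,6,19,14,3,24,16,22,23,21,25]
nums[mid]=19>16: swap nums[4],nums[9]; hi=8 → [8,10,11,6,22,14,3,24,16,19,23,21,25]
nums[mid]=22>16: swap nums[4],nums[8]; hi=7 → [8,10,11,6,16,14,3,24,22,19,23,21,25]
nums[mid]=16=16: mid=5
nums[mid]=14<16: swap nums[4],nums[5]; lo=5,mid=6 → [8,10,11,6,14,16,3,24,22,19,23,21,25]
nums[mid]=3<16: swap nums[5],nums[6]; lo=6,mid=7 → [8,10,11,6,14,3,16,24,22,19,23,21,25]
nums[mid]=24>16: swap nums[7],nums[7]; hi=6 → [8,10,11,6,14,3,16,24,22,19,23,21,25]
end: lo=6, hi=6; nums = [8,10,11,6,14,3,16,24,22,19,23,21,25]

[8,10,11,6,14,3,16,24,22,19,23,21,25]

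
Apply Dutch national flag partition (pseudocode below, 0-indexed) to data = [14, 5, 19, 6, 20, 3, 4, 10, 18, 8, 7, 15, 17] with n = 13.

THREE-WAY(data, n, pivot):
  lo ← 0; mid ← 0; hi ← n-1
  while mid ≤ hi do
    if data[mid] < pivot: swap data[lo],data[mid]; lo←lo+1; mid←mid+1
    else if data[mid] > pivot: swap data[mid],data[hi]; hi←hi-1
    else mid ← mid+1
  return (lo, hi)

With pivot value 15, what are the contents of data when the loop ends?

lo=0 mid=0 hi=12
14<15: swap(0,0), lo=1 mid=1 ⇒ [14, 5, 19, 6, 20, 3, 4, 10, 18, 8, 7, 15, 17]
5<15: swap(1,1), lo=2 mid=2 ⇒ [14, 5, 19, 6, 20, 3, 4, 10, 18, 8, 7, 15, 17]
19>15: swap(2,12), hi=11 ⇒ [14, 5, 17, 6, 20, 3, 4, 10, 18, 8, 7, 15, 19]
17>15: swap(2,11), hi=10 ⇒ [14, 5, 15, 6, 20, 3, 4, 10, 18, 8, 7, 17, 19]
15=15: mid=3
6<15: swap(2,3), lo=3 mid=4 ⇒ [14, 5, 6, 15, 20, 3, 4, 10, 18, 8, 7, 17, 19]
20>15: swap(4,10), hi=9 ⇒ [14, 5, 6, 15, 7, 3, 4, 10, 18, 8, 20, 17, 19]
7<15: swap(3,4), lo=4 mid=5 ⇒ [14, 5, 6, 7, 15, 3, 4, 10, 18, 8, 20, 17, 19]
3<15: swap(4,5), lo=5 mid=6 ⇒ [14, 5, 6, 7, 3, 15, 4, 10, 18, 8, 20, 17, 19]
4<15: swap(5,6), lo=6 mid=7 ⇒ [14, 5, 6, 7, 3, 4, 15, 10, 18, 8, 20, 17, 19]
10<15: swap(6,7), lo=7 mid=8 ⇒ [14, 5, 6, 7, 3, 4, 10, 15, 18, 8, 20, 17, 19]
18>15: swap(8,9), hi=8 ⇒ [14, 5, 6, 7, 3, 4, 10, 15, 8, 18, 20, 17, 19]
8<15: swap(7,8), lo=8 mid=9 ⇒ [14, 5, 6, 7, 3, 4, 10, 8, 15, 18, 20, 17, 19]
done. lo=8 hi=8; data=[14, 5, 6, 7, 3, 4, 10, 8, 15, 18, 20, 17, 19]

[14, 5, 6, 7, 3, 4, 10, 8, 15, 18, 20, 17, 19]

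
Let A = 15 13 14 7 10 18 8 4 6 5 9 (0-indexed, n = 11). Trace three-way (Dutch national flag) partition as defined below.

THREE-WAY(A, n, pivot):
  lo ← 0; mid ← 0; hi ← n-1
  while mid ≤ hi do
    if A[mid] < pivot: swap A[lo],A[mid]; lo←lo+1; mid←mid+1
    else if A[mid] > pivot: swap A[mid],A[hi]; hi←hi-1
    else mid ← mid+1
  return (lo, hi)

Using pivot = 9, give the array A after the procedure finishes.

pivot = 9; lo=0, mid=0, hi=10
A[mid]=15>9: swap A[0],A[10]; hi=9 → 9 13 14 7 10 18 8 4 6 5 15
A[mid]=9=9: mid=1
A[mid]=13>9: swap A[1],A[9]; hi=8 → 9 5 14 7 10 18 8 4 6 13 15
A[mid]=5<9: swap A[0],A[1]; lo=1,mid=2 → 5 9 14 7 10 18 8 4 6 13 15
A[mid]=14>9: swap A[2],A[8]; hi=7 → 5 9 6 7 10 18 8 4 14 13 15
A[mid]=6<9: swap A[1],A[2]; lo=2,mid=3 → 5 6 9 7 10 18 8 4 14 13 15
A[mid]=7<9: swap A[2],A[3]; lo=3,mid=4 → 5 6 7 9 10 18 8 4 14 13 15
A[mid]=10>9: swap A[4],A[7]; hi=6 → 5 6 7 9 4 18 8 10 14 13 15
A[mid]=4<9: swap A[3],A[4]; lo=4,mid=5 → 5 6 7 4 9 18 8 10 14 13 15
A[mid]=18>9: swap A[5],A[6]; hi=5 → 5 6 7 4 9 8 18 10 14 13 15
A[mid]=8<9: swap A[4],A[5]; lo=5,mid=6 → 5 6 7 4 8 9 18 10 14 13 15
end: lo=5, hi=5; A = 5 6 7 4 8 9 18 10 14 13 15

5 6 7 4 8 9 18 10 14 13 15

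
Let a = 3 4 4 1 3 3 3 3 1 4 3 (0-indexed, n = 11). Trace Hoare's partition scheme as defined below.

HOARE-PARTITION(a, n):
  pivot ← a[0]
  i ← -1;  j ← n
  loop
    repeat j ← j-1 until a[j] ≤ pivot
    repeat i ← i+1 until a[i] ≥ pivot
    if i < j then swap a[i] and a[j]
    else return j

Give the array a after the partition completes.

pivot=3
j stops at 10 (3), i stops at 0 (3); swap ⇒ 3 4 4 1 3 3 3 3 1 4 3
j stops at 8 (1), i stops at 1 (4); swap ⇒ 3 1 4 1 3 3 3 3 4 4 3
j stops at 7 (3), i stops at 2 (4); swap ⇒ 3 1 3 1 3 3 3 4 4 4 3
j stops at 6 (3), i stops at 4 (3); swap ⇒ 3 1 3 1 3 3 3 4 4 4 3
j stops at 5, i stops at 5; i≥j ⇒ return 5. a=3 1 3 1 3 3 3 4 4 4 3

3 1 3 1 3 3 3 4 4 4 3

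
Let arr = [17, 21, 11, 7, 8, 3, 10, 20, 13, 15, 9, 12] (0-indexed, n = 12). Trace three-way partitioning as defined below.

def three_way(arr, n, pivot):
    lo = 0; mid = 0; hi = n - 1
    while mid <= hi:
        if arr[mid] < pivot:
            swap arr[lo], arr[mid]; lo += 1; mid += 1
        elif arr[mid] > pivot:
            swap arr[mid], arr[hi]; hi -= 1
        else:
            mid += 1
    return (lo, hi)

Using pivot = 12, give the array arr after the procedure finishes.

[9, 11, 7, 8, 3, 10, 12, 13, 15, 20, 21, 17]

lo=0 mid=0 hi=11
17>12: swap(0,11), hi=10 ⇒ [12, 21, 11, 7, 8, 3, 10, 20, 13, 15, 9, 17]
12=12: mid=1
21>12: swap(1,10), hi=9 ⇒ [12, 9, 11, 7, 8, 3, 10, 20, 13, 15, 21, 17]
9<12: swap(0,1), lo=1 mid=2 ⇒ [9, 12, 11, 7, 8, 3, 10, 20, 13, 15, 21, 17]
11<12: swap(1,2), lo=2 mid=3 ⇒ [9, 11, 12, 7, 8, 3, 10, 20, 13, 15, 21, 17]
7<12: swap(2,3), lo=3 mid=4 ⇒ [9, 11, 7, 12, 8, 3, 10, 20, 13, 15, 21, 17]
8<12: swap(3,4), lo=4 mid=5 ⇒ [9, 11, 7, 8, 12, 3, 10, 20, 13, 15, 21, 17]
3<12: swap(4,5), lo=5 mid=6 ⇒ [9, 11, 7, 8, 3, 12, 10, 20, 13, 15, 21, 17]
10<12: swap(5,6), lo=6 mid=7 ⇒ [9, 11, 7, 8, 3, 10, 12, 20, 13, 15, 21, 17]
20>12: swap(7,9), hi=8 ⇒ [9, 11, 7, 8, 3, 10, 12, 15, 13, 20, 21, 17]
15>12: swap(7,8), hi=7 ⇒ [9, 11, 7, 8, 3, 10, 12, 13, 15, 20, 21, 17]
13>12: swap(7,7), hi=6 ⇒ [9, 11, 7, 8, 3, 10, 12, 13, 15, 20, 21, 17]
done. lo=6 hi=6; arr=[9, 11, 7, 8, 3, 10, 12, 13, 15, 20, 21, 17]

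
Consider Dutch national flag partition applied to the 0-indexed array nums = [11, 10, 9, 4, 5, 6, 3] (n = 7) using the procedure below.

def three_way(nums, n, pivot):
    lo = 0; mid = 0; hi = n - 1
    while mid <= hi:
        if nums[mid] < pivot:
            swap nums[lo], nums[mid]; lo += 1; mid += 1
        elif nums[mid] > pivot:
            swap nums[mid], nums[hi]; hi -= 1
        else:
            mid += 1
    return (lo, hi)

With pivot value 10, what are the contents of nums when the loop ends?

[3, 9, 4, 5, 6, 10, 11]

lo=0 mid=0 hi=6
11>10: swap(0,6), hi=5 ⇒ [3, 10, 9, 4, 5, 6, 11]
3<10: swap(0,0), lo=1 mid=1 ⇒ [3, 10, 9, 4, 5, 6, 11]
10=10: mid=2
9<10: swap(1,2), lo=2 mid=3 ⇒ [3, 9, 10, 4, 5, 6, 11]
4<10: swap(2,3), lo=3 mid=4 ⇒ [3, 9, 4, 10, 5, 6, 11]
5<10: swap(3,4), lo=4 mid=5 ⇒ [3, 9, 4, 5, 10, 6, 11]
6<10: swap(4,5), lo=5 mid=6 ⇒ [3, 9, 4, 5, 6, 10, 11]
done. lo=5 hi=5; nums=[3, 9, 4, 5, 6, 10, 11]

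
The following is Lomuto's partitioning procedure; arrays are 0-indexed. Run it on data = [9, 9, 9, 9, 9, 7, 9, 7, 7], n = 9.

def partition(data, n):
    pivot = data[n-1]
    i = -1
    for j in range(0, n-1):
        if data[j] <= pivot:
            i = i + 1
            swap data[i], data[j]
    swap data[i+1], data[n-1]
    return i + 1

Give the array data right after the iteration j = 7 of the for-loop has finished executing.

pivot = data[8] = 7; i = -1
j=0: data[0]=9 > 7 → no swap
j=1: data[1]=9 > 7 → no swap
j=2: data[2]=9 > 7 → no swap
j=3: data[3]=9 > 7 → no swap
j=4: data[4]=9 > 7 → no swap
j=5: data[5]=7 ≤ 7 → i=0, swap data[0],data[5] → [7, 9, 9, 9, 9, 9, 9, 7, 7]
j=6: data[6]=9 > 7 → no swap
j=7: data[7]=7 ≤ 7 → i=1, swap data[1],data[7] → [7, 7, 9, 9, 9, 9, 9, 9, 7]
(after j=7) data = [7, 7, 9, 9, 9, 9, 9, 9, 7]

[7, 7, 9, 9, 9, 9, 9, 9, 7]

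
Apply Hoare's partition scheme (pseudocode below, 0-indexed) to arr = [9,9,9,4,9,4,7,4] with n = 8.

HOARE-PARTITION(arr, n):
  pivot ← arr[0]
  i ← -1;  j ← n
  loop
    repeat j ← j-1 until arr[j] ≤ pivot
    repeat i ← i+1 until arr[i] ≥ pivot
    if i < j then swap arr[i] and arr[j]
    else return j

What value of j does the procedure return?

4

pivot=9
j stops at 7 (4), i stops at 0 (9); swap ⇒ [4,9,9,4,9,4,7,9]
j stops at 6 (7), i stops at 1 (9); swap ⇒ [4,7,9,4,9,4,9,9]
j stops at 5 (4), i stops at 2 (9); swap ⇒ [4,7,4,4,9,9,9,9]
j stops at 4, i stops at 4; i≥j ⇒ return 4. arr=[4,7,4,4,9,9,9,9]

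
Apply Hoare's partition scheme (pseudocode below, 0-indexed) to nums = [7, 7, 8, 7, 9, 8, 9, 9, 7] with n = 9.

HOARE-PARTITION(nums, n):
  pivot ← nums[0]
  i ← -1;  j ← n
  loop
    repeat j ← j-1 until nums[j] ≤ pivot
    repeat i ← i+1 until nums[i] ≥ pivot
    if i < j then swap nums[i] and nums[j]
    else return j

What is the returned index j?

1

pivot=7
j stops at 8 (7), i stops at 0 (7); swap ⇒ [7, 7, 8, 7, 9, 8, 9, 9, 7]
j stops at 3 (7), i stops at 1 (7); swap ⇒ [7, 7, 8, 7, 9, 8, 9, 9, 7]
j stops at 1, i stops at 2; i≥j ⇒ return 1. nums=[7, 7, 8, 7, 9, 8, 9, 9, 7]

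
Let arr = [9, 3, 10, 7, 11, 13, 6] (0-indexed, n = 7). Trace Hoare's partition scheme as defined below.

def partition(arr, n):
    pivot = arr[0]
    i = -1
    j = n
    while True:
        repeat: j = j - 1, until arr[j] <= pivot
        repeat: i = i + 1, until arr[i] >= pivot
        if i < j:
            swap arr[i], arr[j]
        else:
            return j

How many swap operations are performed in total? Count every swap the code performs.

2

pivot = arr[0] = 9; i = -1, j = 7
j→6 (arr[6]=6≤9), i→0 (arr[0]=9≥9); i<j, swap → [6, 3, 10, 7, 11, 13, 9]
j→3 (arr[3]=7≤9), i→2 (arr[2]=10≥9); i<j, swap → [6, 3, 7, 10, 11, 13, 9]
j→2, i→3; i≥j, return j=2. arr = [6, 3, 7, 10, 11, 13, 9]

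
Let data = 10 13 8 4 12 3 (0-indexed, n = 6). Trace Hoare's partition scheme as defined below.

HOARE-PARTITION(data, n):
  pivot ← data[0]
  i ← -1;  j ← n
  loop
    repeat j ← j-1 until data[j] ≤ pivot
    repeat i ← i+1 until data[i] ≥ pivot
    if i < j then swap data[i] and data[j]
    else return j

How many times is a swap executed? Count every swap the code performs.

pivot=10
j stops at 5 (3), i stops at 0 (10); swap ⇒ 3 13 8 4 12 10
j stops at 3 (4), i stops at 1 (13); swap ⇒ 3 4 8 13 12 10
j stops at 2, i stops at 3; i≥j ⇒ return 2. data=3 4 8 13 12 10

2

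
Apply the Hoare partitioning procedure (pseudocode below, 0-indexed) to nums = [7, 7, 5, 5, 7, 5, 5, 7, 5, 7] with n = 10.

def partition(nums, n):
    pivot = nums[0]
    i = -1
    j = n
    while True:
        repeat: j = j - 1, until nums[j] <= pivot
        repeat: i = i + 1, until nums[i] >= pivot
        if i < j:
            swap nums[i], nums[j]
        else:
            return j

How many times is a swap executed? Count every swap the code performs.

3

pivot = nums[0] = 7; i = -1, j = 10
j→9 (nums[9]=7≤7), i→0 (nums[0]=7≥7); i<j, swap → [7, 7, 5, 5, 7, 5, 5, 7, 5, 7]
j→8 (nums[8]=5≤7), i→1 (nums[1]=7≥7); i<j, swap → [7, 5, 5, 5, 7, 5, 5, 7, 7, 7]
j→7 (nums[7]=7≤7), i→4 (nums[4]=7≥7); i<j, swap → [7, 5, 5, 5, 7, 5, 5, 7, 7, 7]
j→6, i→7; i≥j, return j=6. nums = [7, 5, 5, 5, 7, 5, 5, 7, 7, 7]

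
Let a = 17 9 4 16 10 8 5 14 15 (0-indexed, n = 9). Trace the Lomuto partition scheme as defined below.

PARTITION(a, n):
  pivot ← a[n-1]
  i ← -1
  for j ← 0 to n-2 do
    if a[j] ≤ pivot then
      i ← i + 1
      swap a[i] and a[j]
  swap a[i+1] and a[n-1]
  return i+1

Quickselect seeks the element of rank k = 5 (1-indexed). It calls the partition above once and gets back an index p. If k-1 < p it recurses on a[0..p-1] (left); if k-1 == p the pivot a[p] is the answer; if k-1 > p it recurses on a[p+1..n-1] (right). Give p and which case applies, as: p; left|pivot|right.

6; left

pivot = a[8] = 15; i = -1
j=0: a[0]=17 > 15 → no swap
j=1: a[1]=9 ≤ 15 → i=0, swap a[0],a[1] → 9 17 4 16 10 8 5 14 15
j=2: a[2]=4 ≤ 15 → i=1, swap a[1],a[2] → 9 4 17 16 10 8 5 14 15
j=3: a[3]=16 > 15 → no swap
j=4: a[4]=10 ≤ 15 → i=2, swap a[2],a[4] → 9 4 10 16 17 8 5 14 15
j=5: a[5]=8 ≤ 15 → i=3, swap a[3],a[5] → 9 4 10 8 17 16 5 14 15
j=6: a[6]=5 ≤ 15 → i=4, swap a[4],a[6] → 9 4 10 8 5 16 17 14 15
j=7: a[7]=14 ≤ 15 → i=5, swap a[5],a[7] → 9 4 10 8 5 14 17 16 15
final swap a[6],a[8] → 9 4 10 8 5 14 15 16 17; return 6
p = 6; k-1 = 4 < 6 ⇒ left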